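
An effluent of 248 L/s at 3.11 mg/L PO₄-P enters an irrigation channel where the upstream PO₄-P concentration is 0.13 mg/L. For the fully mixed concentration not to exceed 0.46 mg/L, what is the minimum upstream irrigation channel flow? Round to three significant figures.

Set C_mix = 0.46: (Q·0.1300 + 248.0·3.110) / (Q + 248.0) = 0.46
→ Q = 248.0·(3.110 − 0.46)/(0.46 − 0.1300) = 1992 L/s.

1990 L/s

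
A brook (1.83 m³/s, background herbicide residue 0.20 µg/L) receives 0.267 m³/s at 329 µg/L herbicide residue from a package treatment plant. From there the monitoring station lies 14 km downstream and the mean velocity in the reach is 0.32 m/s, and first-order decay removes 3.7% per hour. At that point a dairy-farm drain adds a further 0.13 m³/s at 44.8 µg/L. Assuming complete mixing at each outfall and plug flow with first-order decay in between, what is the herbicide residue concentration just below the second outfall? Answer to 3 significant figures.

After mixing, C = (1.830·0.2000 + 0.2670·329.0) / 2.097 = 88.21/2.097 = 42.06 µg/L; combined flow 2.097 m³/s.
Travel time t = 14·1000 / 0.32 = 43750 s = 12.15 h.
3.7%/h lost → k = −ln(1 − 0.037) = 0.03770 h⁻¹.
After decay, C = 42.06 × e^(−kt) = 42.06 × 0.6324 = 26.60 µg/L.
At the second outfall, C = (2.097·26.60 + 0.1300·44.80) / (2.097 + 0.1300) = 27.67 µg/L.

27.7 µg/L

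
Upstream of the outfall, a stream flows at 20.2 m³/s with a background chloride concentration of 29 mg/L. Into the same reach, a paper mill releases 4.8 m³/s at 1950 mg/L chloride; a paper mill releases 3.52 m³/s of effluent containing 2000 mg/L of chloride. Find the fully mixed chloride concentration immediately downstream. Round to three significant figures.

After mixing, C = (20.20·29.00 + 4.800·1950 + 3.520·2000) / 28.52 = 16990/28.52 = 595.6 mg/L.

596 mg/L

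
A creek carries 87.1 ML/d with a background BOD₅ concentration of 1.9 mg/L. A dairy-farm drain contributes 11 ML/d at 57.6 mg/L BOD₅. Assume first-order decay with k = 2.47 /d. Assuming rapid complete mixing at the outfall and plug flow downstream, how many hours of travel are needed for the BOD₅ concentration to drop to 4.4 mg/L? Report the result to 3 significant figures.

5.98 h

Flow-weighted average: C = (87.10·1.900 + 11.00·57.60) / 98.10 = 799.1/98.10 = 8.146 mg/L.
8.146·exp(−k·t) = 4.4 → t = ln(8.146/4.4)/k = 21540 s = 5.984 h.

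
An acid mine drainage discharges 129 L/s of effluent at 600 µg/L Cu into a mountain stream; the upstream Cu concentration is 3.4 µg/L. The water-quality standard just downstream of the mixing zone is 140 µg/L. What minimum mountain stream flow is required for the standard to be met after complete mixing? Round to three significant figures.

434 L/s

Set C_mix = 140: (Q·3.400 + 129.0·600.0) / (Q + 129.0) = 140
→ Q = 129.0·(600.0 − 140)/(140 − 3.400) = 434.4 L/s.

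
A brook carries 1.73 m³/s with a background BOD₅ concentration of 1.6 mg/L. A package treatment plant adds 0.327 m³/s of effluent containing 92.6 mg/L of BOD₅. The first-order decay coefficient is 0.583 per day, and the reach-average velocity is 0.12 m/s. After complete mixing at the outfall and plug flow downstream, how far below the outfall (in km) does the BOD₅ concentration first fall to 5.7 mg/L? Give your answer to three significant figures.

Flow-weighted average: C = (1.730·1.600 + 0.3270·92.60) / 2.057 = 33.05/2.057 = 16.07 mg/L.
Set 16.07·exp(−k·t) = 5.7 → t = ln(16.07/5.7)/k = 153600 s = 42.66 h.
Distance = v·t = 0.12·153600 = 18430 m = 18.43 km.

18.4 km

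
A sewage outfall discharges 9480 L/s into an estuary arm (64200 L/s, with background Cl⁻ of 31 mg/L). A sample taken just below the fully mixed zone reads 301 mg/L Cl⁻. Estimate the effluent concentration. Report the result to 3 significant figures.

Mass balance: 64200·31.00 + 9480·Cₑ = 73680·301.0
→ Cₑ = (73680·301.0 − 64200·31.00) / 9480 = 2129 mg/L.

2130 mg/L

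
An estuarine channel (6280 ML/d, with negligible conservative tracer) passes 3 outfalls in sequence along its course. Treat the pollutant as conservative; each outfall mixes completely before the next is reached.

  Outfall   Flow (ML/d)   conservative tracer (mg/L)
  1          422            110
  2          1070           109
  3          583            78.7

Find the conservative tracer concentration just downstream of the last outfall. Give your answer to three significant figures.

Outfall 1: combined Q = 6702 ML/d; C = (6280·0 + 422.0·110.0)/6702 = 6.926 mg/L.
Outfall 2: combined Q = 7772 ML/d; C = (6702·6.926 + 1070·109.0)/7772 = 20.98 mg/L.
Outfall 3: combined Q = 8355 ML/d; C = (7772·20.98 + 583.0·78.70)/8355 = 25.01 mg/L.

25.0 mg/L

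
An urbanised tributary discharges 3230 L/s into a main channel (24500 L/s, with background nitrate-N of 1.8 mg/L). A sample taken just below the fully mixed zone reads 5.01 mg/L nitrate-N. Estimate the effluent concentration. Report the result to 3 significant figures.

29.4 mg/L

Mass balance: 24500·1.800 + 3230·Cₑ = 27730·5.010
→ Cₑ = (27730·5.010 − 24500·1.800) / 3230 = 29.36 mg/L.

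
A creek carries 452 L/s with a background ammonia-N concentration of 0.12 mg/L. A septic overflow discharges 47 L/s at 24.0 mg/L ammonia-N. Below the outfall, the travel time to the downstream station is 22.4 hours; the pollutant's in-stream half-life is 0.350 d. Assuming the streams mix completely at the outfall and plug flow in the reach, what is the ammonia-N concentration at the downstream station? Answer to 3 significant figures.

Conservation of mass: C = (452.0·0.1200 + 47.00·24.00) / 499.0 = 1182/499.0 = 2.369 mg/L.
Half-life 0.350 d → k = ln 2 / 0.350 = 1.980 d⁻¹.
First-order decay: C = 2.369·exp(−k·t) = 2.369·0.1575 = 0.3731 mg/L.

0.373 mg/L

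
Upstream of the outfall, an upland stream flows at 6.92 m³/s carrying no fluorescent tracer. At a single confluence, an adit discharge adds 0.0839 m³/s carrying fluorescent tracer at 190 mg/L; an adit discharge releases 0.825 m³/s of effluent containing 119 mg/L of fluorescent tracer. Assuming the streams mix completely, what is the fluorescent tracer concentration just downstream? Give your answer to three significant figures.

14.6 mg/L

After mixing, C = (6.920·0 + 0.08390·190.0 + 0.8250·119.0) / 7.829 = 114.1/7.829 = 14.58 mg/L.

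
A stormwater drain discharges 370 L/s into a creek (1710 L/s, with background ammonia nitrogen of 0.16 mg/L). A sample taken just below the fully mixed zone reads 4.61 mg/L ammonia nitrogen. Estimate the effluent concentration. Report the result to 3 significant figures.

Mass balance: 1710·0.1600 + 370.0·Cₑ = 2080·4.610
→ Cₑ = (2080·4.610 − 1710·0.1600) / 370.0 = 25.18 mg/L.

25.2 mg/L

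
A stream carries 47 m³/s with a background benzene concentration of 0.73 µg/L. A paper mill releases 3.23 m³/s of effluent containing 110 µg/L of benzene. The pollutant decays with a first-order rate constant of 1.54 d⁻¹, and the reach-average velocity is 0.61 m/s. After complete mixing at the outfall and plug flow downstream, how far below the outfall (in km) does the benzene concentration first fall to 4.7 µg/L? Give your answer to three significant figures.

17.1 km

Conservation of mass: C = (47.00·0.7300 + 3.230·110.0) / 50.23 = 389.6/50.23 = 7.757 µg/L.
Set 7.757·exp(−k·t) = 4.7 → t = ln(7.757/4.7)/k = 28110 s = 7.807 h.
Distance = v·t = 0.61·28110 = 17140 m = 17.14 km.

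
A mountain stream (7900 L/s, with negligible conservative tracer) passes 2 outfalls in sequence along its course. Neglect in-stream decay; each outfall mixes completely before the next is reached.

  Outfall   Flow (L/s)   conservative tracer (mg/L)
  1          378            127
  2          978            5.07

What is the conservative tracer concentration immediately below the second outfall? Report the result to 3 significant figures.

After outfall 1: Q = 7900 + 378.0 = 8278 L/s; C = (7900·0 + 378.0·127.0)/8278 = 5.799 mg/L.
After outfall 2: Q = 8278 + 978.0 = 9256 L/s; C = (8278·5.799 + 978.0·5.070)/9256 = 5.722 mg/L.

5.72 mg/L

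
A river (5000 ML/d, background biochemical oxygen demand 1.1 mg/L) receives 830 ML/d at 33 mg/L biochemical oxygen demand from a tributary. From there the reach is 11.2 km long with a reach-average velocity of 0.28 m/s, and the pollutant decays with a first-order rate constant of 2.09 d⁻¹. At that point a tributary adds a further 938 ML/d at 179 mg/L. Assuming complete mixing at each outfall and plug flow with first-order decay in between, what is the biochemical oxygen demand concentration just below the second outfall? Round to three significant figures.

Mass balance: C = (5000·1.100 + 830.0·33.00) / 5830 = 32890/5830 = 5.642 mg/L; combined flow 5830 ML/d.
Travel time t = 11.2·1000 / 0.28 = 40000 s = 11.11 h.
After decay, C = 5.642 × e^(−kt) = 5.642 × 0.3800 = 2.144 mg/L.
Second outfall: C = (5830·2.144 + 938.0·179.0)/6768 = 26.65 mg/L.

26.7 mg/L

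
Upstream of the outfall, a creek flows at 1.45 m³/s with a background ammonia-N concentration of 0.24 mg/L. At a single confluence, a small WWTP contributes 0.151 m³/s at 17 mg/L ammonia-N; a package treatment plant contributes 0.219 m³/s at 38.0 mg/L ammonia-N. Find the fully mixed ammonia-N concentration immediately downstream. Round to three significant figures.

6.17 mg/L

Flow-weighted average: C = (1.450·0.2400 + 0.1510·17.00 + 0.2190·38.00) / 1.820 = 11.24/1.820 = 6.174 mg/L.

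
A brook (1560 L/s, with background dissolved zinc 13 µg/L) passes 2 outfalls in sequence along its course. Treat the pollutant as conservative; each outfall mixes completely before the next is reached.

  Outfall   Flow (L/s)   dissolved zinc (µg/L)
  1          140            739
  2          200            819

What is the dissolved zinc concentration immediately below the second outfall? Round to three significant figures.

151 µg/L

Outfall 1: combined Q = 1700 L/s; C = (1560·13.00 + 140.0·739.0)/1700 = 72.79 µg/L.
Outfall 2: combined Q = 1900 L/s; C = (1700·72.79 + 200.0·819.0)/1900 = 151.3 µg/L.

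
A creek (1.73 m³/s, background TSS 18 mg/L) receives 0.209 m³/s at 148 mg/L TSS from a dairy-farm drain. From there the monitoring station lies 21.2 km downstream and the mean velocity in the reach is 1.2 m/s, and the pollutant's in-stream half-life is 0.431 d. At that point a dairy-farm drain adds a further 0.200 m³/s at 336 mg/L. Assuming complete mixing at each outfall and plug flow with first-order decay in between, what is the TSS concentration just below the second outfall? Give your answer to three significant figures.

52.3 mg/L

Flow-weighted average: C = (1.730·18.00 + 0.2090·148.0) / 1.939 = 62.07/1.939 = 32.01 mg/L; combined flow 1.939 m³/s.
Travel time t = 21.2·1000 / 1.2 = 17670 s = 4.907 h.
Half-life 0.431 d → k = ln 2 / 0.431 = 1.608 d⁻¹.
Applying C = C₀e^(−kt): 32.01 × 0.7198 = 23.04 mg/L.
Second outfall: C = (1.939·23.04 + 0.2000·336.0)/2.139 = 52.30 mg/L.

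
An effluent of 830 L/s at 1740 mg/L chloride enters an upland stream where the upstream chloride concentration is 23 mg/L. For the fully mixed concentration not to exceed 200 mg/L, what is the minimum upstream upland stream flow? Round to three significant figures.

7220 L/s

Set C_mix = 200: (Q·23.00 + 830.0·1740) / (Q + 830.0) = 200
→ Q = 830.0·(1740 − 200)/(200 − 23.00) = 7221 L/s.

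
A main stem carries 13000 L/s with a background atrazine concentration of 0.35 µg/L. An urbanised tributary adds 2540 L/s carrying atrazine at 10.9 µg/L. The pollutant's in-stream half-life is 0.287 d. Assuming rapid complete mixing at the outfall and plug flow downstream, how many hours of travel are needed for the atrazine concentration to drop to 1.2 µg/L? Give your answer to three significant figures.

Flow-weighted average: C = (13000·0.3500 + 2540·10.90) / 15540 = 32240/15540 = 2.074 µg/L.
Half-life 0.287 d → k = ln 2 / 0.287 = 2.415 d⁻¹.
2.074·exp(−k·t) = 1.2 → t = ln(2.074/1.2)/k = 19580 s = 5.439 h.

5.44 h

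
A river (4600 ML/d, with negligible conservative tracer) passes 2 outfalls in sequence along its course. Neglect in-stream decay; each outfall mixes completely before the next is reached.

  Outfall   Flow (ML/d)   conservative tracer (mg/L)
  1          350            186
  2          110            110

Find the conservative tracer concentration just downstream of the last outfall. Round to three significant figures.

After outfall 1: Q = 4600 + 350.0 = 4950 ML/d; C = (4600·0 + 350.0·186.0)/4950 = 13.15 mg/L.
After outfall 2: Q = 4950 + 110.0 = 5060 ML/d; C = (4950·13.15 + 110.0·110.0)/5060 = 15.26 mg/L.

15.3 mg/L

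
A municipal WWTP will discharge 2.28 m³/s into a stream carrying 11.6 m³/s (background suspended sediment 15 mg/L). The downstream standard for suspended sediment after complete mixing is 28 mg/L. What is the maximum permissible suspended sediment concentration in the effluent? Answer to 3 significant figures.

At the limit, (Qr·Cr + Qe·Cₑ)/(Qr + Qe) = 28:
Cₑ = (13.88·28 − 11.60·15.00) / 2.280 = 94.14 mg/L.

94.1 mg/L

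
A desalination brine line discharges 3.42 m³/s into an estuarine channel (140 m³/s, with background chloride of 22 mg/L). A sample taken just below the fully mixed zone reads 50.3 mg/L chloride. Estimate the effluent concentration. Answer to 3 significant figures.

1210 mg/L

Mass balance: 140.0·22.00 + 3.420·Cₑ = 143.4·50.30
→ Cₑ = (143.4·50.30 − 140.0·22.00) / 3.420 = 1209 mg/L.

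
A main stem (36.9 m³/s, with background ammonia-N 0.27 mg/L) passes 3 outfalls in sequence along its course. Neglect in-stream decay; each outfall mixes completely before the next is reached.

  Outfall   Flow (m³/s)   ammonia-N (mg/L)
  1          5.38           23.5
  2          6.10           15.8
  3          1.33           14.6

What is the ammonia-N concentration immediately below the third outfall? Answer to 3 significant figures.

Outfall 1: combined Q = 42.28 m³/s; C = (36.90·0.2700 + 5.380·23.50)/42.28 = 3.226 mg/L.
Outfall 2: combined Q = 48.38 m³/s; C = (42.28·3.226 + 6.100·15.80)/48.38 = 4.811 mg/L.
Outfall 3: combined Q = 49.71 m³/s; C = (48.38·4.811 + 1.330·14.60)/49.71 = 5.073 mg/L.

5.07 mg/L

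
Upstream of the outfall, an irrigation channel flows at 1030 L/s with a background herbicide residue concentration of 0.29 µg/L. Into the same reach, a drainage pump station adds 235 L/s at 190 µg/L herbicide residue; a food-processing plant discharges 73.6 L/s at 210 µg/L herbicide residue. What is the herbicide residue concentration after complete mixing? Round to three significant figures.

45.1 µg/L

Mass balance: C = (1030·0.2900 + 235.0·190.0 + 73.60·210.0) / 1339 = 60400/1339 = 45.13 µg/L.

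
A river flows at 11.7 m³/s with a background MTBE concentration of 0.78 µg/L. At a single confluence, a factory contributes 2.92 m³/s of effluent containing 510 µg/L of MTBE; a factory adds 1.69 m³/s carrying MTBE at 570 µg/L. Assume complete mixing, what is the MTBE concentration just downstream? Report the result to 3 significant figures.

151 µg/L

After mixing, C = (11.70·0.7800 + 2.920·510.0 + 1.690·570.0) / 16.31 = 2462/16.31 = 150.9 µg/L.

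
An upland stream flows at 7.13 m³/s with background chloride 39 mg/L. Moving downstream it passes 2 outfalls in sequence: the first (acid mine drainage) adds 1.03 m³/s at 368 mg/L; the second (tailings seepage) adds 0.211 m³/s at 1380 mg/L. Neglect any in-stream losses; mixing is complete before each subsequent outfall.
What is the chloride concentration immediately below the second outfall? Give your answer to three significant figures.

After outfall 1: Q = 7.130 + 1.030 = 8.160 m³/s; C = (7.130·39.00 + 1.030·368.0)/8.160 = 80.53 mg/L.
After outfall 2: Q = 8.160 + 0.2110 = 8.371 m³/s; C = (8.160·80.53 + 0.2110·1380)/8.371 = 113.3 mg/L.

113 mg/L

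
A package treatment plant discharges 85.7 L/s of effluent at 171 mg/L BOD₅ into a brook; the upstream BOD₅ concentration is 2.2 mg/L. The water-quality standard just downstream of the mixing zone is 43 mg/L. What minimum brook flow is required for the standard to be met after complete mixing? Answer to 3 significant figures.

Set C_mix = 43: (Q·2.200 + 85.70·171.0) / (Q + 85.70) = 43
→ Q = 85.70·(171.0 − 43)/(43 − 2.200) = 268.9 L/s.

269 L/s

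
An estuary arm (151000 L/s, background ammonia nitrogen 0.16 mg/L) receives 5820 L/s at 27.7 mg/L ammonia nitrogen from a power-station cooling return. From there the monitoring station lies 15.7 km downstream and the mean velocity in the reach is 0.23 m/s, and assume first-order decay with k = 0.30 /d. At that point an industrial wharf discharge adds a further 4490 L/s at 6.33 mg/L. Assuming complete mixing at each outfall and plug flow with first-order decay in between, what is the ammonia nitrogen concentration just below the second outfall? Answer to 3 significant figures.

Flow-weighted average: C = (151000·0.1600 + 5820·27.70) / 156800 = 185400/156800 = 1.182 mg/L; combined flow 156800 L/s.
Travel time t = 15.7·1000 / 0.23 = 68260 s = 18.96 h.
Applying C = C₀e^(−kt): 1.182 × 0.7890 = 0.9326 mg/L.
Second outfall: C = (156800·0.9326 + 4490·6.330)/161300 = 1.083 mg/L.

1.08 mg/L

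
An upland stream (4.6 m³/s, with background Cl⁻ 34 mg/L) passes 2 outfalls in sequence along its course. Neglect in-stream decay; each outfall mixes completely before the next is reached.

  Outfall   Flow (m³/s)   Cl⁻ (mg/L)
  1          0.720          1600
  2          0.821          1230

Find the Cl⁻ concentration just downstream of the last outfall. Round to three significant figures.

378 mg/L

Outfall 1: combined Q = 5.320 m³/s; C = (4.600·34.00 + 0.7200·1600)/5.320 = 245.9 mg/L.
Outfall 2: combined Q = 6.141 m³/s; C = (5.320·245.9 + 0.8210·1230)/6.141 = 377.5 mg/L.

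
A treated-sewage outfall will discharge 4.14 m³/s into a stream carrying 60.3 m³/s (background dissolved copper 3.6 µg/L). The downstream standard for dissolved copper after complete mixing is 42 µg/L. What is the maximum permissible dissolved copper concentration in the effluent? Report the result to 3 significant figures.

At the limit, (Qr·Cr + Qe·Cₑ)/(Qr + Qe) = 42:
Cₑ = (64.44·42 − 60.30·3.600) / 4.140 = 601.3 µg/L.

601 µg/L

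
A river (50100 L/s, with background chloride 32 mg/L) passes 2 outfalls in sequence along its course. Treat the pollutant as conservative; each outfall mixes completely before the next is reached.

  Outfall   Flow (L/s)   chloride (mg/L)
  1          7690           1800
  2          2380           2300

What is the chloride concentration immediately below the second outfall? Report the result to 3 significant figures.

348 mg/L

Outfall 1: combined Q = 57790 L/s; C = (50100·32.00 + 7690·1800)/57790 = 267.3 mg/L.
Outfall 2: combined Q = 60170 L/s; C = (57790·267.3 + 2380·2300)/60170 = 347.7 mg/L.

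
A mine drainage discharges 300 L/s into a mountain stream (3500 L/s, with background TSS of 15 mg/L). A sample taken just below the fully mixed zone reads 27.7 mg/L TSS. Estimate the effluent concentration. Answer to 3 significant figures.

176 mg/L

Mass balance: 3500·15.00 + 300.0·Cₑ = 3800·27.70
→ Cₑ = (3800·27.70 − 3500·15.00) / 300.0 = 175.9 mg/L.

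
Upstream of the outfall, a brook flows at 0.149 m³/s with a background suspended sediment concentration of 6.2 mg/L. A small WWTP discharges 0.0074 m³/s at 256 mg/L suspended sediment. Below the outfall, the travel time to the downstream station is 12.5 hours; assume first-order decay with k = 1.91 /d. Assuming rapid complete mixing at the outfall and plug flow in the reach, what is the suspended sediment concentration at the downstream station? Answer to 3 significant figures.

Mixed concentration C = ΣQC/ΣQ = (0.1490·6.200 + 0.007400·256.0) / 0.1564 = 2.818/0.1564 = 18.02 mg/L.
Applying C = C₀e^(−kt): 18.02 × 0.3698 = 6.664 mg/L.

6.66 mg/L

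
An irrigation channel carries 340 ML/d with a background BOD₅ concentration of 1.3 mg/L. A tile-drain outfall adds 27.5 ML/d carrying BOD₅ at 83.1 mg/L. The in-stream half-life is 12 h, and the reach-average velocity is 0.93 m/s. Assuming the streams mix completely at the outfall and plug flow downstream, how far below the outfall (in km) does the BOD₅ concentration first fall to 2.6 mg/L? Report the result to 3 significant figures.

60.8 km

Flow-weighted average: C = (340.0·1.300 + 27.50·83.10) / 367.5 = 2727/367.5 = 7.421 mg/L.
Half-life 12 h → k = ln 2 / 12 = 0.05776 h⁻¹ = 1.386 d⁻¹.
Set 7.421·exp(−k·t) = 2.6 → t = ln(7.421/2.6)/k = 65370 s = 18.16 h.
Distance = v·t = 0.93·65370 = 60790 m = 60.79 km.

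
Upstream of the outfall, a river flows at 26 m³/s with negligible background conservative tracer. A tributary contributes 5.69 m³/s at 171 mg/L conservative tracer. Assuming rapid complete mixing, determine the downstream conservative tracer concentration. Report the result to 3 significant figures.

Flow-weighted average: C = (26.00·0 + 5.690·171.0) / 31.69 = 973.0/31.69 = 30.70 mg/L.

30.7 mg/L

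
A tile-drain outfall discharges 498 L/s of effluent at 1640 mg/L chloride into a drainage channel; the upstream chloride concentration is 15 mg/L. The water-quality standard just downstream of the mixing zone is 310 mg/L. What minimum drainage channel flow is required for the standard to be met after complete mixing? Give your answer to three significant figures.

Set C_mix = 310: (Q·15.00 + 498.0·1640) / (Q + 498.0) = 310
→ Q = 498.0·(1640 − 310)/(310 − 15.00) = 2245 L/s.

2250 L/s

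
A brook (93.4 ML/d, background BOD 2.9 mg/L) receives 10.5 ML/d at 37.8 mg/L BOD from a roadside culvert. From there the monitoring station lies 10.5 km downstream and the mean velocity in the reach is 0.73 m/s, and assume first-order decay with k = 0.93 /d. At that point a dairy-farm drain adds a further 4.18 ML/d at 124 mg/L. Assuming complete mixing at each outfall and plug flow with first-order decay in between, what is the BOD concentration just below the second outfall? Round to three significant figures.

Flow-weighted average: C = (93.40·2.900 + 10.50·37.80) / 103.9 = 667.8/103.9 = 6.427 mg/L; combined flow 103.9 ML/d.
Travel time t = 10.5·1000 / 0.73 = 14380 s = 3.995 h.
Applying C = C₀e^(−kt): 6.427 × 0.8566 = 5.505 mg/L.
Second outfall: C = (103.9·5.505 + 4.180·124.0)/108.1 = 10.09 mg/L.

10.1 mg/L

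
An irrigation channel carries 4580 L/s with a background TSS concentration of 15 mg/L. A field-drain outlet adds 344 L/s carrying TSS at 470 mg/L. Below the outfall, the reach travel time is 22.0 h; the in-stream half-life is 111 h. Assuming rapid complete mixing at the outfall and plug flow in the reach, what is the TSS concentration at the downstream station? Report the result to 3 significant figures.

40.8 mg/L

After mixing, C = (4580·15.00 + 344.0·470.0) / 4924 = 230400/4924 = 46.79 mg/L.
Half-life 111 h → k = ln 2 / 111 = 0.006245 h⁻¹ = 0.1499 d⁻¹.
Applying C = C₀e^(−kt): 46.79 × 0.8716 = 40.78 mg/L.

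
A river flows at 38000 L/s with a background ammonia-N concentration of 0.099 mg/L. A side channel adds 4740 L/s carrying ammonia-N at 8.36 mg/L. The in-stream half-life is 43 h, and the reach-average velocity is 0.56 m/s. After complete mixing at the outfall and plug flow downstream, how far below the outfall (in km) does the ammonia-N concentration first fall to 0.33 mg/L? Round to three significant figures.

141 km

Mixed concentration C = ΣQC/ΣQ = (38000·0.09900 + 4740·8.360) / 42740 = 43390/42740 = 1.015 mg/L.
Half-life 43 h → k = ln 2 / 43 = 0.01612 h⁻¹ = 0.3869 d⁻¹.
Set 1.015·exp(−k·t) = 0.33 → t = ln(1.015/0.33)/k = 251000 s = 69.71 h.
Distance = v·t = 0.56·251000 = 140500 m = 140.5 km.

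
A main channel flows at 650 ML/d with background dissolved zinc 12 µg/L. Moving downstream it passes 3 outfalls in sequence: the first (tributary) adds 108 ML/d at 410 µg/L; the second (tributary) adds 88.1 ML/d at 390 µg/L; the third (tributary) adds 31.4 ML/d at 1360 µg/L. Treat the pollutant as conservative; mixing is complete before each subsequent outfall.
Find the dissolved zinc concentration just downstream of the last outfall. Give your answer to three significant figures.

Outfall 1: combined Q = 758.0 ML/d; C = (650.0·12.00 + 108.0·410.0)/758.0 = 68.71 µg/L.
Outfall 2: combined Q = 846.1 ML/d; C = (758.0·68.71 + 88.10·390.0)/846.1 = 102.2 µg/L.
Outfall 3: combined Q = 877.5 ML/d; C = (846.1·102.2 + 31.40·1360)/877.5 = 147.2 µg/L.

147 µg/L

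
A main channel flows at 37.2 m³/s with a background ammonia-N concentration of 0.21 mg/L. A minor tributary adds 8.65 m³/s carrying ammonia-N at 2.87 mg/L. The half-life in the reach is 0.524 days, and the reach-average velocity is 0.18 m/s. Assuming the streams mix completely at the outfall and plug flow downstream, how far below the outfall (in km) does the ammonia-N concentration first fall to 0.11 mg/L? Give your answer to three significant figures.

22.0 km

Conservation of mass: C = (37.20·0.2100 + 8.650·2.870) / 45.85 = 32.64/45.85 = 0.7118 mg/L.
Half-life 0.524 d → k = ln 2 / 0.524 = 1.323 d⁻¹.
Set 0.7118·exp(−k·t) = 0.11 → t = ln(0.7118/0.11)/k = 122000 s = 33.88 h.
Distance = v·t = 0.18·122000 = 21950 m = 21.95 km.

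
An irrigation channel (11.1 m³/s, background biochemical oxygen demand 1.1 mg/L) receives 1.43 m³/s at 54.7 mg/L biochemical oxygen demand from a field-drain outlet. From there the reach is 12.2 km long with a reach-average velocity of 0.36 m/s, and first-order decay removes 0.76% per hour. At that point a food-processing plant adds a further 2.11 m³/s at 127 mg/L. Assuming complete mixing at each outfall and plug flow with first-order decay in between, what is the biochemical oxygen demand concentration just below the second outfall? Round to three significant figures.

Conservation of mass: C = (11.10·1.100 + 1.430·54.70) / 12.53 = 90.43/12.53 = 7.217 mg/L; combined flow 12.53 m³/s.
Travel time t = 12.2·1000 / 0.36 = 33890 s = 9.414 h.
0.76%/h lost → k = −ln(1 − 0.0076) = 0.007629 h⁻¹.
Applying C = C₀e^(−kt): 7.217 × 0.9307 = 6.717 mg/L.
At the second outfall, C = (12.53·6.717 + 2.110·127.0) / (12.53 + 2.110) = 24.05 mg/L.

24.1 mg/L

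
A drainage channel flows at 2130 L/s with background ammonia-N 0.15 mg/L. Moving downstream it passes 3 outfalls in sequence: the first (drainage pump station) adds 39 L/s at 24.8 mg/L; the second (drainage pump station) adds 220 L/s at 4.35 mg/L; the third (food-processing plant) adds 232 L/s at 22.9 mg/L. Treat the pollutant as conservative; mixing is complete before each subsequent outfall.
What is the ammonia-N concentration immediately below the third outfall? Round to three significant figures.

Outfall 1: combined Q = 2169 L/s; C = (2130·0.1500 + 39.00·24.80)/2169 = 0.5932 mg/L.
Outfall 2: combined Q = 2389 L/s; C = (2169·0.5932 + 220.0·4.350)/2389 = 0.9392 mg/L.
Outfall 3: combined Q = 2621 L/s; C = (2389·0.9392 + 232.0·22.90)/2621 = 2.883 mg/L.

2.88 mg/L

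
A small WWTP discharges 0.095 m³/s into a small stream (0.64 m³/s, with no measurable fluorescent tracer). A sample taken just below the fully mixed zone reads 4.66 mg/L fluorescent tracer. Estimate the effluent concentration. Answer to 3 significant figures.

Mass balance: 0.6400·0 + 0.09500·Cₑ = 0.7350·4.660
→ Cₑ = (0.7350·4.660 − 0.6400·0) / 0.09500 = 36.05 mg/L.

36.1 mg/L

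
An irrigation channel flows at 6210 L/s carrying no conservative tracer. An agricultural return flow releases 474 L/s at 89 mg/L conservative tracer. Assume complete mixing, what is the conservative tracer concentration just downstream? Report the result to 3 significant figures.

6.31 mg/L

Mixed concentration C = ΣQC/ΣQ = (6210·0 + 474.0·89.00) / 6684 = 42190/6684 = 6.311 mg/L.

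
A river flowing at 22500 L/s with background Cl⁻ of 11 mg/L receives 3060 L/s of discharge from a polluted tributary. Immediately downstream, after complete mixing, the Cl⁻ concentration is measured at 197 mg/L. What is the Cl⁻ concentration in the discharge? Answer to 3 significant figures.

1560 mg/L

Mass balance: 22500·11.00 + 3060·Cₑ = 25560·197.0
→ Cₑ = (25560·197.0 − 22500·11.00) / 3060 = 1565 mg/L.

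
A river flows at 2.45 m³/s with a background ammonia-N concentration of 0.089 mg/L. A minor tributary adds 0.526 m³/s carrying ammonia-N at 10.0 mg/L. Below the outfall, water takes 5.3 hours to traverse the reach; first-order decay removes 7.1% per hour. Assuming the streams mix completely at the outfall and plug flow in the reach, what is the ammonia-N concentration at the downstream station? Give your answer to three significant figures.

After mixing, C = (2.450·0.08900 + 0.5260·10.00) / 2.976 = 5.478/2.976 = 1.841 mg/L.
7.1%/h lost → k = −ln(1 − 0.071) = 0.07365 h⁻¹.
After decay, C = 1.841 × e^(−kt) = 1.841 × 0.6768 = 1.246 mg/L.

1.25 mg/L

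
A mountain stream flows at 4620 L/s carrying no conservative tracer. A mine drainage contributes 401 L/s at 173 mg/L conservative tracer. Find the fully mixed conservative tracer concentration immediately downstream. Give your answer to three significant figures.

13.8 mg/L

Mass balance: C = (4620·0 + 401.0·173.0) / 5021 = 69370/5021 = 13.82 mg/L.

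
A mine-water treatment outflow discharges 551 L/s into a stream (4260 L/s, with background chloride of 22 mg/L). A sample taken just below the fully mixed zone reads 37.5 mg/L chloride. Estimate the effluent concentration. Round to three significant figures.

157 mg/L

Mass balance: 4260·22.00 + 551.0·Cₑ = 4811·37.50
→ Cₑ = (4811·37.50 − 4260·22.00) / 551.0 = 157.3 mg/L.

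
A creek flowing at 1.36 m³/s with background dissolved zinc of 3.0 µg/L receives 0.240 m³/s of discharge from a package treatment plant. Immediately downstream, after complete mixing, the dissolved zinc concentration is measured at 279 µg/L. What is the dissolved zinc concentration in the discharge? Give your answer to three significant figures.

1840 µg/L

Mass balance: 1.360·3.000 + 0.2400·Cₑ = 1.600·279.0
→ Cₑ = (1.600·279.0 − 1.360·3.000) / 0.2400 = 1843 µg/L.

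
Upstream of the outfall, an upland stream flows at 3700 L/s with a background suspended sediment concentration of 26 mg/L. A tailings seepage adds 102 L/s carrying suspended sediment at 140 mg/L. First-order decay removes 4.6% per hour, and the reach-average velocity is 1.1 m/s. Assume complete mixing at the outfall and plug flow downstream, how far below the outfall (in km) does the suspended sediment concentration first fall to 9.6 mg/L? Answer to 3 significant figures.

After mixing, C = (3700·26.00 + 102.0·140.0) / 3802 = 110500/3802 = 29.06 mg/L.
4.6%/h lost → k = −ln(1 − 0.046) = 0.04709 h⁻¹.
Set 29.06·exp(−k·t) = 9.6 → t = ln(29.06/9.6)/k = 84670 s = 23.52 h.
Distance = v·t = 1.1·84670 = 93130 m = 93.13 km.

93.1 km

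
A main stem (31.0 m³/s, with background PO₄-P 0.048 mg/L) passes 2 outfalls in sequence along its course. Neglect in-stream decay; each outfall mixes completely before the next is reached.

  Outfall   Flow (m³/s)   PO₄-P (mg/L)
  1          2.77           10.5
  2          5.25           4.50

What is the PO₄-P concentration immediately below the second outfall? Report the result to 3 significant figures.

1.39 mg/L

Outfall 1: combined Q = 33.77 m³/s; C = (31.00·0.04800 + 2.770·10.50)/33.77 = 0.9053 mg/L.
Outfall 2: combined Q = 39.02 m³/s; C = (33.77·0.9053 + 5.250·4.500)/39.02 = 1.389 mg/L.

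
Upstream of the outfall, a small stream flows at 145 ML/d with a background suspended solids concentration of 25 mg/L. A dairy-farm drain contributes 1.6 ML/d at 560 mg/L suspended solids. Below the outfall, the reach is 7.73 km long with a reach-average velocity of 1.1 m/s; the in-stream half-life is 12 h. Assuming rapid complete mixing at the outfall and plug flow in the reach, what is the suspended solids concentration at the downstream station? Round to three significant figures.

Conservation of mass: C = (145.0·25.00 + 1.600·560.0) / 146.6 = 4521/146.6 = 30.84 mg/L.
Travel time t = 7.73·1000 / 1.1 = 7027 s = 1.952 h.
Half-life 12 h → k = ln 2 / 12 = 0.05776 h⁻¹ = 1.386 d⁻¹.
First-order decay: C = 30.84·exp(−k·t) = 30.84·0.8934 = 27.55 mg/L.

27.6 mg/L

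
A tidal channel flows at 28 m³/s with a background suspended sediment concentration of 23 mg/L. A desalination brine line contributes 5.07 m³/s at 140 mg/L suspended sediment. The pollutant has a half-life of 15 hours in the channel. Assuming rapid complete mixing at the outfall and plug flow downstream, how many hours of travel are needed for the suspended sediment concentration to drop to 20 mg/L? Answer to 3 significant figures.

15.5 h

Flow-weighted average: C = (28.00·23.00 + 5.070·140.0) / 33.07 = 1354/33.07 = 40.94 mg/L.
Half-life 15 h → k = ln 2 / 15 = 0.04621 h⁻¹ = 1.109 d⁻¹.
40.94·exp(−k·t) = 20 → t = ln(40.94/20)/k = 55800 s = 15.50 h.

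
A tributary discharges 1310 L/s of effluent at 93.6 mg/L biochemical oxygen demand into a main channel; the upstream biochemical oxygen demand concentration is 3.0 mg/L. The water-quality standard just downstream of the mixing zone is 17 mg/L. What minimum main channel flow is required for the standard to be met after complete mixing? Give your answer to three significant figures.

7170 L/s

Set C_mix = 17: (Q·3.000 + 1310·93.60) / (Q + 1310) = 17
→ Q = 1310·(93.60 − 17)/(17 − 3.000) = 7168 L/s.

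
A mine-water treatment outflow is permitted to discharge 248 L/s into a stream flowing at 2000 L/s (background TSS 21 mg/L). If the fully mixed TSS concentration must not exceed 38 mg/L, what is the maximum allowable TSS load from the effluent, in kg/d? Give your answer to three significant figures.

3750 kg/d

Mass balance at the limit: 2000·21.00 + 248.0·Cₑ = 2248·38 → Cₑ = 175.1 mg/L.
248.0 L/s = 0.2480 m³/s. Load = 0.2480 m³/s × 175.1 g/m³ × 86 400 s/d = 3752 kg/d.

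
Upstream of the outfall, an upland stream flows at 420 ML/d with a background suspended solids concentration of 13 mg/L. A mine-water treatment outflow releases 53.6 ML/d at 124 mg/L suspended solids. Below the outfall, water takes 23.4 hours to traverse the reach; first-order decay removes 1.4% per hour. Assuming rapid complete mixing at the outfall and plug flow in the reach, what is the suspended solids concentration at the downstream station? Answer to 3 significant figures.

18.4 mg/L

Flow-weighted average: C = (420.0·13.00 + 53.60·124.0) / 473.6 = 12110/473.6 = 25.56 mg/L.
1.4%/h lost → k = −ln(1 − 0.014) = 0.01410 h⁻¹.
Applying C = C₀e^(−kt): 25.56 × 0.7190 = 18.38 mg/L.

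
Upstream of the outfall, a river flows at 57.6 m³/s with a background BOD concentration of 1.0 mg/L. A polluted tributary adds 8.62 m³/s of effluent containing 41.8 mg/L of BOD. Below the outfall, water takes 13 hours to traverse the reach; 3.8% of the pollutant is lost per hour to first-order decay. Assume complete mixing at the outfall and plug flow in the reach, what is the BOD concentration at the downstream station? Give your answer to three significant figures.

Mass balance: C = (57.60·1.000 + 8.620·41.80) / 66.22 = 417.9/66.22 = 6.311 mg/L.
3.8%/h lost → k = −ln(1 − 0.038) = 0.03874 h⁻¹.
After decay, C = 6.311 × e^(−kt) = 6.311 × 0.6043 = 3.814 mg/L.

3.81 mg/L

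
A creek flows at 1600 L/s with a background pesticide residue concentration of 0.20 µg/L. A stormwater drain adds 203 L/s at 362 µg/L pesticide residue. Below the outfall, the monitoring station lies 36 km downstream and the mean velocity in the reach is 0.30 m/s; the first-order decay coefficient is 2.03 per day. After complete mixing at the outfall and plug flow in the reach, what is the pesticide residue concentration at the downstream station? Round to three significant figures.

2.44 µg/L

After mixing, C = (1600·0.2000 + 203.0·362.0) / 1803 = 73810/1803 = 40.94 µg/L.
Travel time t = 36·1000 / 0.30 = 120000 s = 33.33 h.
First-order decay: C = 40.94·exp(−k·t) = 40.94·0.05964 = 2.441 µg/L.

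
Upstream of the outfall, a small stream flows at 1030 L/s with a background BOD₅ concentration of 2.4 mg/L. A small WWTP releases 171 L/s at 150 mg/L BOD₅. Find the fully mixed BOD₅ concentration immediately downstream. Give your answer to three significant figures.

Flow-weighted average: C = (1030·2.400 + 171.0·150.0) / 1201 = 28120/1201 = 23.42 mg/L.

23.4 mg/L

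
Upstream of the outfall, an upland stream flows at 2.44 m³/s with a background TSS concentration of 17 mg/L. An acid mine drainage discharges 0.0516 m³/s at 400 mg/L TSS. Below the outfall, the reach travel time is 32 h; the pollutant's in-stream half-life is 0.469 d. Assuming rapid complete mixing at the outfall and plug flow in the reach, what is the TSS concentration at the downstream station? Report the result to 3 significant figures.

Conservation of mass: C = (2.440·17.00 + 0.05160·400.0) / 2.492 = 62.12/2.492 = 24.93 mg/L.
Half-life 0.469 d → k = ln 2 / 0.469 = 1.478 d⁻¹.
First-order decay: C = 24.93·exp(−k·t) = 24.93·0.1394 = 3.475 mg/L.

3.47 mg/L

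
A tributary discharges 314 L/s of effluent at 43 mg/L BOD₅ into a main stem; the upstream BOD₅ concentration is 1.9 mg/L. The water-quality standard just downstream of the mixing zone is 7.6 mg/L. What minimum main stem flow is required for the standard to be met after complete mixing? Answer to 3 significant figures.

1950 L/s

Set C_mix = 7.6: (Q·1.900 + 314.0·43.00) / (Q + 314.0) = 7.6
→ Q = 314.0·(43.00 − 7.6)/(7.6 − 1.900) = 1950 L/s.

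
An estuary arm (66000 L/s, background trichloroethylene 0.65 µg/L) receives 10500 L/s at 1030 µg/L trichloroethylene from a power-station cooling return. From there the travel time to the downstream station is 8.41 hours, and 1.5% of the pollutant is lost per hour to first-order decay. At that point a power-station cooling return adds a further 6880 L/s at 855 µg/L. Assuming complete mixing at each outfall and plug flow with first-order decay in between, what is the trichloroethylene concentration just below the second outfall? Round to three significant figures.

185 µg/L

Mixed concentration C = ΣQC/ΣQ = (66000·0.6500 + 10500·1030) / 76500 = 10860000/76500 = 141.9 µg/L; combined flow 76500 L/s.
1.5%/h lost → k = −ln(1 − 0.015) = 0.01511 h⁻¹.
After decay, C = 141.9 × e^(−kt) = 141.9 × 0.8806 = 125.0 µg/L.
At the second outfall, C = (76500·125.0 + 6880·855.0) / (76500 + 6880) = 185.2 µg/L.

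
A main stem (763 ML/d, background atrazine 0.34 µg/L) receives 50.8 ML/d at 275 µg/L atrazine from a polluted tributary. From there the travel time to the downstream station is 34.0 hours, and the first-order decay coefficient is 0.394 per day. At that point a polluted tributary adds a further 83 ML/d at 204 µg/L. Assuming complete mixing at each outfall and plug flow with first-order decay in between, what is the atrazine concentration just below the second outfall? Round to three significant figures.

28.0 µg/L

Mass balance: C = (763.0·0.3400 + 50.80·275.0) / 813.8 = 14230/813.8 = 17.49 µg/L; combined flow 813.8 ML/d.
After decay, C = 17.49 × e^(−kt) = 17.49 × 0.5723 = 10.01 µg/L.
At the second outfall, C = (813.8·10.01 + 83.00·204.0) / (813.8 + 83.00) = 27.96 µg/L.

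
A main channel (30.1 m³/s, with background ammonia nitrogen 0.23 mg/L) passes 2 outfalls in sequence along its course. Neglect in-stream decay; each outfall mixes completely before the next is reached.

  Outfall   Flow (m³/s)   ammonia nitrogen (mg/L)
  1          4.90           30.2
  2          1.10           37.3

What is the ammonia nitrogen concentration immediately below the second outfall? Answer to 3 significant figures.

Below outfall 1: Q → 35.00 m³/s, C = (30.10·0.2300 + 4.900·30.20)/35.00 = 4.426 mg/L.
Below outfall 2: Q → 36.10 m³/s, C = (35.00·4.426 + 1.100·37.30)/36.10 = 5.428 mg/L.

5.43 mg/L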